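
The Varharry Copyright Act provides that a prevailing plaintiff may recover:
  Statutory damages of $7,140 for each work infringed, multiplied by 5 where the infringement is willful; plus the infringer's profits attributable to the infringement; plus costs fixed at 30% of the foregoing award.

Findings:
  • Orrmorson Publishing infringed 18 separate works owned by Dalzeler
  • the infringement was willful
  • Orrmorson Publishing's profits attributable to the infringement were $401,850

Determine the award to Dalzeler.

$1,357,785

Statutory damages: 18 × $7,140 = $128,520
Multiplied by 5: 5 × $128,520 = $642,600
Combined award: $642,600 + $401,850 = $1,044,450
Costs: 30% of $1,044,450 = $313,335
Award plus costs: $1,044,450 + $313,335 = $1,357,785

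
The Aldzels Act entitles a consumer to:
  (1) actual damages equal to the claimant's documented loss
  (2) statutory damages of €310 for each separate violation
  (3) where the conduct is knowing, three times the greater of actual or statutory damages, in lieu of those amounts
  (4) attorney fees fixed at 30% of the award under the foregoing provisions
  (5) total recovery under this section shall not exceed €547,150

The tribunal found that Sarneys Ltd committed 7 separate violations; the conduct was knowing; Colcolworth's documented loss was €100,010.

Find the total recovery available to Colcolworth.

Statutory damages: 7 × €310 = €2,170
Greater of actual damages (€100,010) or statutory damages (€2,170): €100,010
Trebled: 3 × €100,010 = €300,030
Attorney fees: 30% of €300,030 = €90,009
Total before cap: €300,030 + €90,009 = €390,039
Cap at €547,150: €390,039 is within the cap, no reduction.

Total recovery: €390,039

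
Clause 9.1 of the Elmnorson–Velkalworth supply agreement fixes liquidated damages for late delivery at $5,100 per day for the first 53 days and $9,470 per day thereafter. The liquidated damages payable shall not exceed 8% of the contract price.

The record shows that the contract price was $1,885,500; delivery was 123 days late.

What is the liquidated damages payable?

First 53 days: 53 × $5,100 = $270,300
Remaining days: (123 − 53) × $9,470 = $662,900
Accrued per-day damages: $270,300 + $662,900 = $933,200
Cap: 8% of $1,885,500 = $150,840
Cap at $150,840: $933,200 exceeds the cap → $150,840

Liquidated damages: $150,840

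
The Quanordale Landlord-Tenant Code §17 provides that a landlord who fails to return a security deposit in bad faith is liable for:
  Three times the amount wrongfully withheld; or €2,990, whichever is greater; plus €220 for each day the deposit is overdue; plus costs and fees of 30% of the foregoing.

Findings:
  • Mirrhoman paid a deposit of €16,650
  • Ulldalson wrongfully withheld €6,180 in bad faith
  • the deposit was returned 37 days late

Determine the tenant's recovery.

Trebled: 3 × €6,180 = €18,540
Minimum €2,990: €18,540 meets the minimum, no increase.
Late-return penalty: 37 × €220 = €8,140
Damages plus late penalty: €18,540 + €8,140 = €26,680
Costs and fees: 30% of €26,680 = €8,004
Total recovery: €26,680 + €8,004 = €34,684

€34,684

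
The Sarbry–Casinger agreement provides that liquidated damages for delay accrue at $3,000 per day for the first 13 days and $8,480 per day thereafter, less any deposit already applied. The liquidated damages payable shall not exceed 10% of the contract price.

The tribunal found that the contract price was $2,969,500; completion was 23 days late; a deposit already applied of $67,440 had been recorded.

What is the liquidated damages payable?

$56,360

First 13 days: 13 × $3,000 = $39,000
Remaining days: (23 − 13) × $8,480 = $84,800
Accrued per-day damages: $39,000 + $84,800 = $123,800
Less deposit already applied: $123,800 − $67,440 = $56,360
Cap: 10% of $2,969,500 = $296,950
Cap at $296,950: $56,360 is within the cap, no reduction.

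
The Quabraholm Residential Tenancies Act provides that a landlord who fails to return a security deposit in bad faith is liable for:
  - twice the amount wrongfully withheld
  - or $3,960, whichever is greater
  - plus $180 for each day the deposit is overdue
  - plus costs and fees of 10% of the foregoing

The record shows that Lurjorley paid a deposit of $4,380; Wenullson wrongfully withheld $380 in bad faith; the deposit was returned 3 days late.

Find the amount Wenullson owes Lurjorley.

Recovery: $4,950

Doubled: 2 × $380 = $760
Minimum $3,960: $760 is below the minimum → $3,960
Late-return penalty: 3 × $180 = $540
Damages plus late penalty: $3,960 + $540 = $4,500
Costs and fees: 10% of $4,500 = $450
Total recovery: $4,500 + $450 = $4,950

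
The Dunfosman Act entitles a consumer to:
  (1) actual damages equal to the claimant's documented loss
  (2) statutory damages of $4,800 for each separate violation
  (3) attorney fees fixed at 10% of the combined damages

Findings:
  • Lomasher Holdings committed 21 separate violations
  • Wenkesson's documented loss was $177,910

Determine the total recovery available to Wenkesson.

$306,581

Statutory damages: 21 × $4,800 = $100,800
Combined damages: $177,910 + $100,800 = $278,710
Attorney fees: 10% of $278,710 = $27,871
Total recovery: $278,710 + $27,871 = $306,581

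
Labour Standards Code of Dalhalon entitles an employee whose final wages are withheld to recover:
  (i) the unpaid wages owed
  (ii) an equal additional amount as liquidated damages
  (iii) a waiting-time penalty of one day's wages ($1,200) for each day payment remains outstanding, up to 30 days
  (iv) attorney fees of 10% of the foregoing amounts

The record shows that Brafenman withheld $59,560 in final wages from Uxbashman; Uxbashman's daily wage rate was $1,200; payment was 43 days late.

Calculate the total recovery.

$170,632

Liquidated damages (equal amount): $59,560
Penalty days: min(43, 30) = 30
Waiting-time penalty: 30 × $1,200 = $36,000
Subtotal: $59,560 + $59,560 + $36,000 = $155,120
Attorney fees: 10% of $155,120 = $15,512
Total award: $155,120 + $15,512 = $170,632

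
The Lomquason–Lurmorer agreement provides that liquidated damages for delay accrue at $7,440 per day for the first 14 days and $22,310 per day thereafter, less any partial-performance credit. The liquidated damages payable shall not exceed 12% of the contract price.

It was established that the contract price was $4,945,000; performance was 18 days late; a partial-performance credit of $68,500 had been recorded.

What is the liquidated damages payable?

$124,900

First 14 days: 14 × $7,440 = $104,160
Remaining days: (18 − 14) × $22,310 = $89,240
Accrued per-day damages: $104,160 + $89,240 = $193,400
Less partial-performance credit: $193,400 − $68,500 = $124,900
Cap: 12% of $4,945,000 = $593,400
Cap at $593,400: $124,900 is within the cap, no reduction.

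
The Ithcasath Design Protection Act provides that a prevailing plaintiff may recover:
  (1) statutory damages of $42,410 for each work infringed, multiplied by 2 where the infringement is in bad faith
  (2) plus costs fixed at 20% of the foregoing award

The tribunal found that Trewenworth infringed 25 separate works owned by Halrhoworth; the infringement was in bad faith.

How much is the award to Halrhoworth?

Statutory damages: 25 × $42,410 = $1,060,250
Doubled: 2 × $1,060,250 = $2,120,500
Costs: 20% of $2,120,500 = $424,100
Award plus costs: $2,120,500 + $424,100 = $2,544,600

$2,544,600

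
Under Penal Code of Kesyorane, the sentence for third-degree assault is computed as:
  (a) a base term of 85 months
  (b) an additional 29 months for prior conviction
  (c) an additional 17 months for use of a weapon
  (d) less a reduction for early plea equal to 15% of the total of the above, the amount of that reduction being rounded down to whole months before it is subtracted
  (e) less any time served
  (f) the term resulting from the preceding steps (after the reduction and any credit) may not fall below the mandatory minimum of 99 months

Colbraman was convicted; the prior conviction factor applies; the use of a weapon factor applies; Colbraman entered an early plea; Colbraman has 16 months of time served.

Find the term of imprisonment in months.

Prior conviction enhancement: +29 months
Use of a weapon enhancement: +17 months
Adjusted term: 85 months + 29 months + 17 months = 131 months
Early plea reduction: 15% of 131 months = 19 months (rounded down)
After reduction: 131 − 19 = 112 months
Less time served: 112 months − 16 months = 96 months
Minimum 99 months: 96 months is below the minimum → 99 months

99 months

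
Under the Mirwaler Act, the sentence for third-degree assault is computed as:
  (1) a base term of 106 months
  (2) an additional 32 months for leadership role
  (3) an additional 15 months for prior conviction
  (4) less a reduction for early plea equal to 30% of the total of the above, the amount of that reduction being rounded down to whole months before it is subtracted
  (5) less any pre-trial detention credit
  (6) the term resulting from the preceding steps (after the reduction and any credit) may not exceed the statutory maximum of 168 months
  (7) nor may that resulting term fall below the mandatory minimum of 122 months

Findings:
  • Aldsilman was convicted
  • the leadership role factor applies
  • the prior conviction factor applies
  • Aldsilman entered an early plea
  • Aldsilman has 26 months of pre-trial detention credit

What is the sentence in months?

Leadership role enhancement: +32 months
Prior conviction enhancement: +15 months
Adjusted term: 106 months + 32 months + 15 months = 153 months
Early plea reduction: 30% of 153 months = 45 months (rounded down)
After reduction: 153 − 45 = 108 months
Less pre-trial detention credit: 108 months − 26 months = 82 months
Cap at 168 months: 82 months is within the cap, no reduction.
Minimum 122 months: 82 months is below the minimum → 122 months

122 months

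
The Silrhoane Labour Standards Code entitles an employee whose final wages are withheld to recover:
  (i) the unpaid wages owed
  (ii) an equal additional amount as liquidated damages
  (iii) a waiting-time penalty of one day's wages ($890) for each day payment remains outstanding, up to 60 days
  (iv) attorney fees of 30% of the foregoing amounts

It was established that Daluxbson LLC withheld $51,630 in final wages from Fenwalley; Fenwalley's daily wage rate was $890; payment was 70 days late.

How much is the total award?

Liquidated damages (equal amount): $51,630
Penalty days: min(70, 60) = 60
Waiting-time penalty: 60 × $890 = $53,400
Subtotal: $51,630 + $51,630 + $53,400 = $156,660
Attorney fees: 30% of $156,660 = $46,998
Total award: $156,660 + $46,998 = $203,658

$203,658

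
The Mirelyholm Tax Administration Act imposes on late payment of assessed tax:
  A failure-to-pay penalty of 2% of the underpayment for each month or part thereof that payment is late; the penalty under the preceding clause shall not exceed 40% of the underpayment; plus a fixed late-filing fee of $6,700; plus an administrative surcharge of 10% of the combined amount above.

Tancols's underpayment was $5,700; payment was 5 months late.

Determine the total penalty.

Accrued rate: 2% × 5 = 10%, capped at 40% → 10%
Failure-to-pay penalty: 10% of $5,700 = $570
Penalty before surcharge: $570 + $6,700 = $7,270
Administrative surcharge: 10% of $7,270 = $727
Total penalty: $7,270 + $727 = $7,997

$7,997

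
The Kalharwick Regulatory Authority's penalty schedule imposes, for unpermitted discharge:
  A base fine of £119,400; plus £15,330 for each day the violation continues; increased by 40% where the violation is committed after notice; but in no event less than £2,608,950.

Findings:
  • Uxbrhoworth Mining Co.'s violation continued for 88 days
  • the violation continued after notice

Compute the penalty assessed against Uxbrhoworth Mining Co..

£2,608,950

Per-day component: 88 × £15,330 = £1,349,040
Base plus per-day: £119,400 + £1,349,040 = £1,468,440
Enhancement: 40% of £1,468,440 = £587,376
Enhanced fine: £1,468,440 + £587,376 = £2,055,816
Minimum £2,608,950: £2,055,816 is below the minimum → £2,608,950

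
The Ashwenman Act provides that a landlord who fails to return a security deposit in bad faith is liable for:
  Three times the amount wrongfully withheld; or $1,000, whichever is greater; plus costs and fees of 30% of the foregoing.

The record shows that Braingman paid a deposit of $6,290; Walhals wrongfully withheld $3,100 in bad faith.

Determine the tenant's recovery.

Trebled: 3 × $3,100 = $9,300
Minimum $1,000: $9,300 meets the minimum, no increase.
Costs and fees: 30% of $9,300 = $2,790
Total recovery: $9,300 + $2,790 = $12,090

$12,090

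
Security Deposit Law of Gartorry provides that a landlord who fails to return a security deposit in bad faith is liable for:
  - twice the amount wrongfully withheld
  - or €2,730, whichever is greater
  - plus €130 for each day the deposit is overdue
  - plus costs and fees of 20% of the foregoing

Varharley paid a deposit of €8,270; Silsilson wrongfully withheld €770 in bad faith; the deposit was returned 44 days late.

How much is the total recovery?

Doubled: 2 × €770 = €1,540
Minimum €2,730: €1,540 is below the minimum → €2,730
Late-return penalty: 44 × €130 = €5,720
Damages plus late penalty: €2,730 + €5,720 = €8,450
Costs and fees: 20% of €8,450 = €1,690
Total recovery: €8,450 + €1,690 = €10,140

€10,140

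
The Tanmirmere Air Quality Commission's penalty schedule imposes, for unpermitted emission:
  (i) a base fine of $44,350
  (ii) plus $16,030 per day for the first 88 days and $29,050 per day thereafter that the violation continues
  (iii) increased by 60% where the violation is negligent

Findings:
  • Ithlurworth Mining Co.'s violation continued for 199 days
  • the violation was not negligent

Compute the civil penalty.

$4,679,540

First 88 days: 88 × $16,030 = $1,410,640
Remaining days: (199 − 88) × $29,050 = $3,224,550
Per-day component: $1,410,640 + $3,224,550 = $4,635,190
Base plus per-day: $44,350 + $4,635,190 = $4,679,540
The violation was not negligent: no 60% increase.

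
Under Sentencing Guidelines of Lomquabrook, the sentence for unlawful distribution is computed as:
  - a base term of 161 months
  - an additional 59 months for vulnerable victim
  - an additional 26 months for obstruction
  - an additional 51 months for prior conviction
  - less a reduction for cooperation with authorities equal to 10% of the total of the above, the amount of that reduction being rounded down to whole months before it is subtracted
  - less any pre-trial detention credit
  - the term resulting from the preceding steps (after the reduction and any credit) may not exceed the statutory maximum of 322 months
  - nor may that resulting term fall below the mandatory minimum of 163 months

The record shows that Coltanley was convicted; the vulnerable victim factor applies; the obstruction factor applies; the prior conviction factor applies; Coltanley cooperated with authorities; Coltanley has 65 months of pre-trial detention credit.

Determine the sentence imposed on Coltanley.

Vulnerable victim enhancement: +59 months
Obstruction enhancement: +26 months
Prior conviction enhancement: +51 months
Adjusted term: 161 months + 59 months + 26 months + 51 months = 297 months
Cooperation with authorities reduction: 10% of 297 months = 29 months (rounded down)
After reduction: 297 − 29 = 268 months
Less pre-trial detention credit: 268 months − 65 months = 203 months
Cap at 322 months: 203 months is within the cap, no reduction.
Minimum 163 months: 203 months meets the minimum, no increase.

203 months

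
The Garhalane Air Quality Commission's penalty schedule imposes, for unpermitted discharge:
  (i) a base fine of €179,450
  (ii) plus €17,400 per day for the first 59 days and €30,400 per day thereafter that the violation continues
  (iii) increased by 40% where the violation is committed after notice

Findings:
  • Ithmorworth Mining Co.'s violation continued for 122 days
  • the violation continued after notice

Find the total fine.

First 59 days: 59 × €17,400 = €1,026,600
Remaining days: (122 − 59) × €30,400 = €1,915,200
Per-day component: €1,026,600 + €1,915,200 = €2,941,800
Base plus per-day: €179,450 + €2,941,800 = €3,121,250
Enhancement: 40% of €3,121,250 = €1,248,500
Enhanced fine: €3,121,250 + €1,248,500 = €4,369,750

€4,369,750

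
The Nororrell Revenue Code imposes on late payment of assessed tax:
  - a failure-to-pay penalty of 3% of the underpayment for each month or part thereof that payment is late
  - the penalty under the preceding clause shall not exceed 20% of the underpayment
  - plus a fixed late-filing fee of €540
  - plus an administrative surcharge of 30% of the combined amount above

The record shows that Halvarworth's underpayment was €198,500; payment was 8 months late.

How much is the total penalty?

€52,312

Accrued rate: 3% × 8 = 24%, capped at 20% → 20%
Failure-to-pay penalty: 20% of €198,500 = €39,700
Penalty before surcharge: €39,700 + €540 = €40,240
Administrative surcharge: 30% of €40,240 = €12,072
Total penalty: €40,240 + €12,072 = €52,312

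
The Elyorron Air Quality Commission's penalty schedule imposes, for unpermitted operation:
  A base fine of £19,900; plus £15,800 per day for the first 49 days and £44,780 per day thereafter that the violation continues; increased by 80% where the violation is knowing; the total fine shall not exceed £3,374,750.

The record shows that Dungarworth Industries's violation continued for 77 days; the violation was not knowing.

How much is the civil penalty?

First 49 days: 49 × £15,800 = £774,200
Remaining days: (77 − 49) × £44,780 = £1,253,840
Per-day component: £774,200 + £1,253,840 = £2,028,040
Base plus per-day: £19,900 + £2,028,040 = £2,047,940
The violation was not knowing: no 80% increase.
Cap at £3,374,750: £2,047,940 is within the cap, no reduction.

Civil penalty: £2,047,940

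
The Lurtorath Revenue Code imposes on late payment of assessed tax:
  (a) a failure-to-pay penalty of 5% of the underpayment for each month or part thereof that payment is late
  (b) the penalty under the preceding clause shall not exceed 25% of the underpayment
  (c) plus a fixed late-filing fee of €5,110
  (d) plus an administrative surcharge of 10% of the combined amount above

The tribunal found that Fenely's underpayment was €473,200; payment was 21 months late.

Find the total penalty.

Accrued rate: 5% × 21 = 105%, capped at 25% → 25%
Failure-to-pay penalty: 25% of €473,200 = €118,300
Penalty before surcharge: €118,300 + €5,110 = €123,410
Administrative surcharge: 10% of €123,410 = €12,341
Total penalty: €123,410 + €12,341 = €135,751

€135,751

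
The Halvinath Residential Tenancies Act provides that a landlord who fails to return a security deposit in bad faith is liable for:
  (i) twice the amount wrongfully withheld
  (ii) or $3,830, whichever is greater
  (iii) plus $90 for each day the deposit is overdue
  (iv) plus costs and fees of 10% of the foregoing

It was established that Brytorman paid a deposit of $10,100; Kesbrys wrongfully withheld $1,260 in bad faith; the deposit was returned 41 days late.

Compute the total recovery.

$8,272

Doubled: 2 × $1,260 = $2,520
Minimum $3,830: $2,520 is below the minimum → $3,830
Late-return penalty: 41 × $90 = $3,690
Damages plus late penalty: $3,830 + $3,690 = $7,520
Costs and fees: 10% of $7,520 = $752
Total recovery: $7,520 + $752 = $8,272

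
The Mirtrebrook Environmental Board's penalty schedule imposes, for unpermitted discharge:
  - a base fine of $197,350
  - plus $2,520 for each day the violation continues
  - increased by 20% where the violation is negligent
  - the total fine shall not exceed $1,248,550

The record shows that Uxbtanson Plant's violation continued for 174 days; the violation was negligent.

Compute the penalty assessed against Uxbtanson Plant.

Per-day component: 174 × $2,520 = $438,480
Base plus per-day: $197,350 + $438,480 = $635,830
Enhancement: 20% of $635,830 = $127,166
Enhanced fine: $635,830 + $127,166 = $762,996
Cap at $1,248,550: $762,996 is within the cap, no reduction.

Civil penalty: $762,996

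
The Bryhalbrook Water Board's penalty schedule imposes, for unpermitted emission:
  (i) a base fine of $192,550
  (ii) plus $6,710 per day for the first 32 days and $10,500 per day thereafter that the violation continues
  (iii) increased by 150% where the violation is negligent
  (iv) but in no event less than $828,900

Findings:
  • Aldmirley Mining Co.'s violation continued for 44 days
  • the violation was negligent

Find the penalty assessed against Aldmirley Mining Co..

First 32 days: 32 × $6,710 = $214,720
Remaining days: (44 − 32) × $10,500 = $126,000
Per-day component: $214,720 + $126,000 = $340,720
Base plus per-day: $192,550 + $340,720 = $533,270
Enhancement: 150% of $533,270 = $799,905
Enhanced fine: $533,270 + $799,905 = $1,333,175
Minimum $828,900: $1,333,175 meets the minimum, no increase.

$1,333,175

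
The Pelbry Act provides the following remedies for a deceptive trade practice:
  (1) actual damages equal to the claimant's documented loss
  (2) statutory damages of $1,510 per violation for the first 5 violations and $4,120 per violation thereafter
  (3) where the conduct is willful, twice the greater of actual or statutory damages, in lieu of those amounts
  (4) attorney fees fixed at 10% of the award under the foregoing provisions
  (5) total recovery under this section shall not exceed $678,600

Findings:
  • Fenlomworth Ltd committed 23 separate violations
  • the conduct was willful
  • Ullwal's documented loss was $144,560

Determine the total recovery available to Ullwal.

First 5 violations: 5 × $1,510 = $7,550
Remaining violations: (23 − 5) × $4,120 = $74,160
Statutory damages: $7,550 + $74,160 = $81,710
Greater of actual damages ($144,560) or statutory damages ($81,710): $144,560
Doubled: 2 × $144,560 = $289,120
Attorney fees: 10% of $289,120 = $28,912
Total before cap: $289,120 + $28,912 = $318,032
Cap at $678,600: $318,032 is within the cap, no reduction.

$318,032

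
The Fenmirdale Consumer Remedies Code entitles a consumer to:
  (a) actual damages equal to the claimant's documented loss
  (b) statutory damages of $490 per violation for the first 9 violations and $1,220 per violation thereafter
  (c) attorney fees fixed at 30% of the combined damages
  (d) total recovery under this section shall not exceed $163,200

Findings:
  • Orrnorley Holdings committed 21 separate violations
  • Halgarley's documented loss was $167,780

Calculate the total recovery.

First 9 violations: 9 × $490 = $4,410
Remaining violations: (21 − 9) × $1,220 = $14,640
Statutory damages: $4,410 + $14,640 = $19,050
Combined damages: $167,780 + $19,050 = $186,830
Attorney fees: 30% of $186,830 = $56,049
Total before cap: $186,830 + $56,049 = $242,879
Cap at $163,200: $242,879 exceeds the cap → $163,200

Total recovery: $163,200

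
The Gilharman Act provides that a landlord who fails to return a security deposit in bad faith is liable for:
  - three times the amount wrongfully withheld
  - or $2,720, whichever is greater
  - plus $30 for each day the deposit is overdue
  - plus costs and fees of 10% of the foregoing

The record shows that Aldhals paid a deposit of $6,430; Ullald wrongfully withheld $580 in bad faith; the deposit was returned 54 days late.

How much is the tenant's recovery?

$4,774

Trebled: 3 × $580 = $1,740
Minimum $2,720: $1,740 is below the minimum → $2,720
Late-return penalty: 54 × $30 = $1,620
Damages plus late penalty: $2,720 + $1,620 = $4,340
Costs and fees: 10% of $4,340 = $434
Total recovery: $4,340 + $434 = $4,774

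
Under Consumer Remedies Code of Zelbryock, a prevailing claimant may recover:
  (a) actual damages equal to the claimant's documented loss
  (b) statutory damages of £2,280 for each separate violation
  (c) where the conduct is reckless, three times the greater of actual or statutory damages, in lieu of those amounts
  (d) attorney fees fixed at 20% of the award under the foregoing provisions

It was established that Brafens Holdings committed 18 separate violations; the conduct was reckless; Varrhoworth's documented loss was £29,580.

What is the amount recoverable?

Statutory damages: 18 × £2,280 = £41,040
Greater of actual damages (£29,580) or statutory damages (£41,040): £41,040
Trebled: 3 × £41,040 = £123,120
Attorney fees: 20% of £123,120 = £24,624
Total recovery: £123,120 + £24,624 = £147,744

£147,744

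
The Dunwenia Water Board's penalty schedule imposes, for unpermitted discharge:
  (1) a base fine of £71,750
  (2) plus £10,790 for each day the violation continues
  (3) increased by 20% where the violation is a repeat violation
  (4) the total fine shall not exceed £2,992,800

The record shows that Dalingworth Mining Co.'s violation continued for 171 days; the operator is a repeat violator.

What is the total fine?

Per-day component: 171 × £10,790 = £1,845,090
Base plus per-day: £71,750 + £1,845,090 = £1,916,840
Enhancement: 20% of £1,916,840 = £383,368
Enhanced fine: £1,916,840 + £383,368 = £2,300,208
Cap at £2,992,800: £2,300,208 is within the cap, no reduction.

£2,300,208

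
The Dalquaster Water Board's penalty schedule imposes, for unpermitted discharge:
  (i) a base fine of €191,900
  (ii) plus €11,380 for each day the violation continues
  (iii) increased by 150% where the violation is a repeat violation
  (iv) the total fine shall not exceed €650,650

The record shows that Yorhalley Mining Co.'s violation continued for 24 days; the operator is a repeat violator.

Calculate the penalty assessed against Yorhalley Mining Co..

Per-day component: 24 × €11,380 = €273,120
Base plus per-day: €191,900 + €273,120 = €465,020
Enhancement: 150% of €465,020 = €697,530
Enhanced fine: €465,020 + €697,530 = €1,162,550
Cap at €650,650: €1,162,550 exceeds the cap → €650,650

Civil penalty: €650,650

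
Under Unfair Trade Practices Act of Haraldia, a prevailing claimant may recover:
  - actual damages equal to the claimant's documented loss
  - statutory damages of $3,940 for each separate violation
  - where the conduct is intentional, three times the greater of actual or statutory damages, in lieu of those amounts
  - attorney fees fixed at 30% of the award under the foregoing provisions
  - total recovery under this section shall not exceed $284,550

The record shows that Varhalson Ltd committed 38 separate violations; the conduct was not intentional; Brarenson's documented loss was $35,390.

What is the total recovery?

$240,643

Statutory damages: 38 × $3,940 = $149,720
Conduct not intentional: the in-lieu enhancement does not apply.
Actual plus statutory damages: $35,390 + $149,720 = $185,110
Attorney fees: 30% of $185,110 = $55,533
Total before cap: $185,110 + $55,533 = $240,643
Cap at $284,550: $240,643 is within the cap, no reduction.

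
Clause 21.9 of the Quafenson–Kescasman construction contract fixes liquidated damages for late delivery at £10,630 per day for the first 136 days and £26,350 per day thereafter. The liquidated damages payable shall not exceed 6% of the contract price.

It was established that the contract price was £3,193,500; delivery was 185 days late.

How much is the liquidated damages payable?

First 136 days: 136 × £10,630 = £1,445,680
Remaining days: (185 − 136) × £26,350 = £1,291,150
Accrued per-day damages: £1,445,680 + £1,291,150 = £2,736,830
Cap: 6% of £3,193,500 = £191,610
Cap at £191,610: £2,736,830 exceeds the cap → £191,610

£191,610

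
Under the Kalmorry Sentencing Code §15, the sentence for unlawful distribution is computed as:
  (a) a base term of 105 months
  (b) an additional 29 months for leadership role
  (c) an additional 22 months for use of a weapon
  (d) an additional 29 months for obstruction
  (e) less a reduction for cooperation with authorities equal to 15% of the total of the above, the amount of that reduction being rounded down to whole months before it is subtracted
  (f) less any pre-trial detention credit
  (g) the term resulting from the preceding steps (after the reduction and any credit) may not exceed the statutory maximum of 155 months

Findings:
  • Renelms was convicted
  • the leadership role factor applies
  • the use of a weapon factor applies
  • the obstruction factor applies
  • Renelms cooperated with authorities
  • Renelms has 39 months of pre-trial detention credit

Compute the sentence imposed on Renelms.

Leadership role enhancement: +29 months
Use of a weapon enhancement: +22 months
Obstruction enhancement: +29 months
Adjusted term: 105 months + 29 months + 22 months + 29 months = 185 months
Cooperation with authorities reduction: 15% of 185 months = 27 months (rounded down)
After reduction: 185 − 27 = 158 months
Less pre-trial detention credit: 158 months − 39 months = 119 months
Cap at 155 months: 119 months is within the cap, no reduction.

Sentence: 119 months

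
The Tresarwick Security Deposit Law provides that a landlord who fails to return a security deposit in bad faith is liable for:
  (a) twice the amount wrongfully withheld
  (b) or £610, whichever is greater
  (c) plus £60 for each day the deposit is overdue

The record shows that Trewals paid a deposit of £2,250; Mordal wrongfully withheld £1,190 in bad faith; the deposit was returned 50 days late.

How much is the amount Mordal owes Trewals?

£5,380

Doubled: 2 × £1,190 = £2,380
Minimum £610: £2,380 meets the minimum, no increase.
Late-return penalty: 50 × £60 = £3,000
Damages plus late penalty: £2,380 + £3,000 = £5,380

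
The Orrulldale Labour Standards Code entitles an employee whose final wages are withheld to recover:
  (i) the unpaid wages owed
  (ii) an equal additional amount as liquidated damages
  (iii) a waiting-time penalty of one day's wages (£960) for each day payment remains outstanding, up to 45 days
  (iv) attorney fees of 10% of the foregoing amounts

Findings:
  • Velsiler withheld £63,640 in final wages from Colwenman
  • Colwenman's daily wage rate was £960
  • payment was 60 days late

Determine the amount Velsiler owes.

Liquidated damages (equal amount): £63,640
Penalty days: min(60, 45) = 45
Waiting-time penalty: 45 × £960 = £43,200
Subtotal: £63,640 + £63,640 + £43,200 = £170,480
Attorney fees: 10% of £170,480 = £17,048
Total award: £170,480 + £17,048 = £187,528

Total award: £187,528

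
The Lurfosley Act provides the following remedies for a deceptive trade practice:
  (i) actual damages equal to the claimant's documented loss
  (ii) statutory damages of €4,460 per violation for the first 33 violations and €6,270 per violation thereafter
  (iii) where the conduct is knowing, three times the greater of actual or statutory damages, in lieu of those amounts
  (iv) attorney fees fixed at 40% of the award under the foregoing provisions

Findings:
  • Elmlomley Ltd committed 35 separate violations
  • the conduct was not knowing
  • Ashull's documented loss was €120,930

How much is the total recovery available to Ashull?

First 33 violations: 33 × €4,460 = €147,180
Remaining violations: (35 − 33) × €6,270 = €12,540
Statutory damages: €147,180 + €12,540 = €159,720
Conduct not knowing: the in-lieu enhancement does not apply.
Actual plus statutory damages: €120,930 + €159,720 = €280,650
Attorney fees: 40% of €280,650 = €112,260
Total recovery: €280,650 + €112,260 = €392,910

€392,910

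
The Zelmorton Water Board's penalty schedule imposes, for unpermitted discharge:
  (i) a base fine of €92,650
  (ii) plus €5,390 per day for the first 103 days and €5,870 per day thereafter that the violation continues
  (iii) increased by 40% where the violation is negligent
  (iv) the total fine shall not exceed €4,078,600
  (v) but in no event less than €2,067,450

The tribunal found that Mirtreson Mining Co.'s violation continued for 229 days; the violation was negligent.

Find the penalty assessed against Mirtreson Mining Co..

First 103 days: 103 × €5,390 = €555,170
Remaining days: (229 − 103) × €5,870 = €739,620
Per-day component: €555,170 + €739,620 = €1,294,790
Base plus per-day: €92,650 + €1,294,790 = €1,387,440
Enhancement: 40% of €1,387,440 = €554,976
Enhanced fine: €1,387,440 + €554,976 = €1,942,416
Cap at €4,078,600: €1,942,416 is within the cap, no reduction.
Minimum €2,067,450: €1,942,416 is below the minimum → €2,067,450

€2,067,450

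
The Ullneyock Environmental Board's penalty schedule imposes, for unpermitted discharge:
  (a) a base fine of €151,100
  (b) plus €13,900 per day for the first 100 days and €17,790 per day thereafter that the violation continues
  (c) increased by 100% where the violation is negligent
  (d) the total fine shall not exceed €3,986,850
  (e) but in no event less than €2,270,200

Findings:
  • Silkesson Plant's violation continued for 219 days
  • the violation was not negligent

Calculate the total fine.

€3,658,110

First 100 days: 100 × €13,900 = €1,390,000
Remaining days: (219 − 100) × €17,790 = €2,117,010
Per-day component: €1,390,000 + €2,117,010 = €3,507,010
Base plus per-day: €151,100 + €3,507,010 = €3,658,110
The violation was not negligent: no 100% increase.
Cap at €3,986,850: €3,658,110 is within the cap, no reduction.
Minimum €2,270,200: €3,658,110 meets the minimum, no increase.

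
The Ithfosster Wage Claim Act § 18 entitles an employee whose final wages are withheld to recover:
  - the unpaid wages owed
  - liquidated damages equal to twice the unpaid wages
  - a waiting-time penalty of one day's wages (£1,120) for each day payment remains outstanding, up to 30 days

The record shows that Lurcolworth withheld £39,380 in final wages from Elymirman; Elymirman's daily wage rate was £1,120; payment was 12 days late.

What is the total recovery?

£131,580

Doubled: 2 × £39,380 = £78,760
Penalty days: min(12, 30) = 12
Waiting-time penalty: 12 × £1,120 = £13,440
Total award: £39,380 + £78,760 + £13,440 = £131,580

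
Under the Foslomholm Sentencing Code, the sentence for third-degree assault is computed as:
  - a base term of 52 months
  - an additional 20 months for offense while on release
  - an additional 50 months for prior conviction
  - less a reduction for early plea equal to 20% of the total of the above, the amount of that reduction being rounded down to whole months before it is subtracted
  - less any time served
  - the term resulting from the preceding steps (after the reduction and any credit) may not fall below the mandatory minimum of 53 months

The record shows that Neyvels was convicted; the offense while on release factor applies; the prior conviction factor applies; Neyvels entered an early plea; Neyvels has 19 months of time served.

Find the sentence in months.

79 months

Offense while on release enhancement: +20 months
Prior conviction enhancement: +50 months
Adjusted term: 52 months + 20 months + 50 months = 122 months
Early plea reduction: 20% of 122 months = 24 months (rounded down)
After reduction: 122 − 24 = 98 months
Less time served: 98 months − 19 months = 79 months
Minimum 53 months: 79 months meets the minimum, no increase.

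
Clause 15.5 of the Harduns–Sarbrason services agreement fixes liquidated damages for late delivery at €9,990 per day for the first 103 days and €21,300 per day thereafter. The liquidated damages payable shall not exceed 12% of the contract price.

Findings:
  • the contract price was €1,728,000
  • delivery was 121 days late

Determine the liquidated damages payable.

First 103 days: 103 × €9,990 = €1,028,970
Remaining days: (121 − 103) × €21,300 = €383,400
Accrued per-day damages: €1,028,970 + €383,400 = €1,412,370
Cap: 12% of €1,728,000 = €207,360
Cap at €207,360: €1,412,370 exceeds the cap → €207,360

€207,360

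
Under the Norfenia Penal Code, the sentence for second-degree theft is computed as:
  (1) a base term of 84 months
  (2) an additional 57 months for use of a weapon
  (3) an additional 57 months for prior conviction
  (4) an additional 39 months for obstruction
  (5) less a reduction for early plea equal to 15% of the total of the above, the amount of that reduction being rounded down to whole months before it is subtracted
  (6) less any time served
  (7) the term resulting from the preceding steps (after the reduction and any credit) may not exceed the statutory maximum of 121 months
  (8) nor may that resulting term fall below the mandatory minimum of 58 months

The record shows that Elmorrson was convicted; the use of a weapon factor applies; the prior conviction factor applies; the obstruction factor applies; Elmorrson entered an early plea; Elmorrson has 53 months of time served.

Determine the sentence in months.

121 months

Use of a weapon enhancement: +57 months
Prior conviction enhancement: +57 months
Obstruction enhancement: +39 months
Adjusted term: 84 months + 57 months + 57 months + 39 months = 237 months
Early plea reduction: 15% of 237 months = 35 months (rounded down)
After reduction: 237 − 35 = 202 months
Less time served: 202 months − 53 months = 149 months
Cap at 121 months: 149 months exceeds the cap → 121 months
Minimum 58 months: 121 months meets the minimum, no increase.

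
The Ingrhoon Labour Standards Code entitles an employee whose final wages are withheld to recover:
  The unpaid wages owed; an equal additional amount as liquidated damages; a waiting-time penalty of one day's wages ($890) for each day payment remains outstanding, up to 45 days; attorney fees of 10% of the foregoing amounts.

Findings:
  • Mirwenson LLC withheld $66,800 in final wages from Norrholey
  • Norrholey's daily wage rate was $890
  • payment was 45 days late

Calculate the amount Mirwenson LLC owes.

Liquidated damages (equal amount): $66,800
Penalty days: min(45, 45) = 45
Waiting-time penalty: 45 × $890 = $40,050
Subtotal: $66,800 + $66,800 + $40,050 = $173,650
Attorney fees: 10% of $173,650 = $17,365
Total award: $173,650 + $17,365 = $191,015

Total award: $191,015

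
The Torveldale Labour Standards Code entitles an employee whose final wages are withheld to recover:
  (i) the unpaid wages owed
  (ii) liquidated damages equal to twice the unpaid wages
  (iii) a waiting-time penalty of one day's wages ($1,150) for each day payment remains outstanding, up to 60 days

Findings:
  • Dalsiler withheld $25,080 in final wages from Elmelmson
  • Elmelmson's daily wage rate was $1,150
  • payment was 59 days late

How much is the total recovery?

$143,090

Doubled: 2 × $25,080 = $50,160
Penalty days: min(59, 60) = 59
Waiting-time penalty: 59 × $1,150 = $67,850
Total award: $25,080 + $50,160 + $67,850 = $143,090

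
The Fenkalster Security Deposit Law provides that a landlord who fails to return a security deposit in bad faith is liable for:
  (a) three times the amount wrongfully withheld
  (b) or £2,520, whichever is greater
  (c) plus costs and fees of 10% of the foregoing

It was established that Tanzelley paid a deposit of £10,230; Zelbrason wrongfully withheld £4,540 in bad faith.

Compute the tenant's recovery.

£14,982

Trebled: 3 × £4,540 = £13,620
Minimum £2,520: £13,620 meets the minimum, no increase.
Costs and fees: 10% of £13,620 = £1,362
Total recovery: £13,620 + £1,362 = £14,982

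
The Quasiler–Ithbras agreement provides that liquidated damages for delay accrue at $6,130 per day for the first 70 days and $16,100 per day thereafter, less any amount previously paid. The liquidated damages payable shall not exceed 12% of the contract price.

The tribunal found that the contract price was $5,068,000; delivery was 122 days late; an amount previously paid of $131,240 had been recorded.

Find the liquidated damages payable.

First 70 days: 70 × $6,130 = $429,100
Remaining days: (122 − 70) × $16,100 = $837,200
Accrued per-day damages: $429,100 + $837,200 = $1,266,300
Less amount previously paid: $1,266,300 − $131,240 = $1,135,060
Cap: 12% of $5,068,000 = $608,160
Cap at $608,160: $1,135,060 exceeds the cap → $608,160

$608,160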